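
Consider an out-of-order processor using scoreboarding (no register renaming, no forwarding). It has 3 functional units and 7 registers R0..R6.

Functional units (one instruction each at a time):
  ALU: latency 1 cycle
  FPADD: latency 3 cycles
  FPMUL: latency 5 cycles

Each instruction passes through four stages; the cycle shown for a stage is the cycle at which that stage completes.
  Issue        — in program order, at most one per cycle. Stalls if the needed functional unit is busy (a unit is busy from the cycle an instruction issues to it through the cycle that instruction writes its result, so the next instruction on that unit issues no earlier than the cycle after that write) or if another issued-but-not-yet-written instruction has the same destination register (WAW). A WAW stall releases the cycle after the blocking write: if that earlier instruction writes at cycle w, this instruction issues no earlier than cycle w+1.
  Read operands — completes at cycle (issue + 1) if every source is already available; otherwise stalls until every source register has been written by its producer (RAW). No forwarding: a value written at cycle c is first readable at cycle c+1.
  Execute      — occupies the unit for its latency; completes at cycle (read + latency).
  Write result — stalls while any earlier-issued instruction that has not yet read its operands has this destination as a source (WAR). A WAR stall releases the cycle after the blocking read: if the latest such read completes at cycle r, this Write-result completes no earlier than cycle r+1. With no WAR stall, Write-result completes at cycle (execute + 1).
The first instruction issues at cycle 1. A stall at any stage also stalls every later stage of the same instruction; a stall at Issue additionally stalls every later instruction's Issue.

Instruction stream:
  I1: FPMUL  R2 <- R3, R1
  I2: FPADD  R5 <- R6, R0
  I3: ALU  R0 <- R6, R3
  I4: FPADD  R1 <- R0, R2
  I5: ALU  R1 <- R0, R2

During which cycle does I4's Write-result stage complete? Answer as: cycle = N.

I1  is:1  ro:2  ex:7  wr:8
I2  is:2  ro:3  ex:6  wr:7
I3  is:3  ro:4  ex:5  wr:6
I4  is:8  ro:9  ex:12  wr:13  — struct: FPADD busy until I2 writes@7
I5  is:14  ro:15  ex:16  wr:17  — WAW R1: wait I4 write@13

cycle = 13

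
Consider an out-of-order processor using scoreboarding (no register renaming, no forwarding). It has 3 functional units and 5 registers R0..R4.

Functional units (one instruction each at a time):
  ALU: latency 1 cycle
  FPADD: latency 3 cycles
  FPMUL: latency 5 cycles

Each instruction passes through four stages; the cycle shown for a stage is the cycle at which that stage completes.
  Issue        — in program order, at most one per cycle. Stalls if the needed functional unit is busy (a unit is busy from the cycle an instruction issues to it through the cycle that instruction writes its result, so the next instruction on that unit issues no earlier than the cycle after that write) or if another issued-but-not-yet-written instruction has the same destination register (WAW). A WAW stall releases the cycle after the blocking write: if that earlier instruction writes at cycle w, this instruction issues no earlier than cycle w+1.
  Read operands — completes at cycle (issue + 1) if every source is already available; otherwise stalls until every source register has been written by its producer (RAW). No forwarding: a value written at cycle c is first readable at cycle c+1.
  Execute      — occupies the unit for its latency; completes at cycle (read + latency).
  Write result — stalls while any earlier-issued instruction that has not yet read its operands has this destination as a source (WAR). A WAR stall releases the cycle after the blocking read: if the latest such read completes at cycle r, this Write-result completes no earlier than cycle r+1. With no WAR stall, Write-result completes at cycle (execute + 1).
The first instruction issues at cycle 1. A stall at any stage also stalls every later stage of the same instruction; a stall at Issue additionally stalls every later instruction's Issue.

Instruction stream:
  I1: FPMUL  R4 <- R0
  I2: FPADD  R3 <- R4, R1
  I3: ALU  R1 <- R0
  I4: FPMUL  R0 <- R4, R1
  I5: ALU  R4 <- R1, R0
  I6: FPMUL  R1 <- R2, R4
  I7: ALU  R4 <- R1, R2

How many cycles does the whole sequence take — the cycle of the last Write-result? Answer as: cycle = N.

I1 -> (1, 2, 7, 8)
I2 -> (2, 9, 12, 13)  // RAW R4: wait I1 write@8
I3 -> (3, 4, 5, 10)  // WAR R1: wait I2 read@9
I4 -> (9, 11, 16, 17)  // struct: FPMUL busy until I1 writes@8, RAW R1: wait I3 write@10
I5 -> (11, 18, 19, 20)  // struct: ALU busy until I3 writes@10, RAW R0: wait I4 write@17
I6 -> (18, 21, 26, 27)  // struct: FPMUL busy until I4 writes@17, RAW R4: wait I5 write@20
I7 -> (21, 28, 29, 30)  // struct: ALU busy until I5 writes@20, RAW R1: wait I6 write@27

cycle = 30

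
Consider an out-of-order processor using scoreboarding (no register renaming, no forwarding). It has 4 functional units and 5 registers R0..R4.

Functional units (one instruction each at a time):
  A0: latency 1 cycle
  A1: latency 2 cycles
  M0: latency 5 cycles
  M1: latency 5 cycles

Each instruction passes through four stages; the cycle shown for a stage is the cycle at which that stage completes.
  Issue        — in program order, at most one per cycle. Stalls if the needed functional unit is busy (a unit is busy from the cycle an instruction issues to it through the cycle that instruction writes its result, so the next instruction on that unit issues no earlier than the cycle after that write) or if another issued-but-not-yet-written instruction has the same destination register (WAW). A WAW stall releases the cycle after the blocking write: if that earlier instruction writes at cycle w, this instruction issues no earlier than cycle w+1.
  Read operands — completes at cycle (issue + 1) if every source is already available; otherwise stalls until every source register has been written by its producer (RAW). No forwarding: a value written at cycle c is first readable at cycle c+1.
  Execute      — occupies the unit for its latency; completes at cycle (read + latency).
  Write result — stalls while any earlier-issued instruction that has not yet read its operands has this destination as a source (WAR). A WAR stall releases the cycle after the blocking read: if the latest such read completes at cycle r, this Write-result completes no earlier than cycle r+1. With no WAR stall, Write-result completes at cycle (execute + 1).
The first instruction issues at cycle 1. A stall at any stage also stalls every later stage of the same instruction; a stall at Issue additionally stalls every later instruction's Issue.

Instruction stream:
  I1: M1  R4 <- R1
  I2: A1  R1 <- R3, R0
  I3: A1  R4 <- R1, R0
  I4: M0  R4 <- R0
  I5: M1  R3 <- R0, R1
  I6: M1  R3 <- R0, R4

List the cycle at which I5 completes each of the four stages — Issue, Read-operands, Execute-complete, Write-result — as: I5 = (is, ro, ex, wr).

I5 = (15, 16, 21, 22)

t=1  I1 issues→M1
t=2  I1 reads · I2 issues→A1
t=3  I2 reads
t=5  I2 exec-done
t=6  I2 writes R1
t=7  I1 exec-done
t=8  I1 writes R4
t=9  I3 issues→A1
t=10  I3 reads
t=12  I3 exec-done
t=13  I3 writes R4
t=14  I4 issues→M0
t=15  I4 reads · I5 issues→M1
t=16  I5 reads
t=20  I4 exec-done
t=21  I4 writes R4 · I5 exec-done
t=22  I5 writes R3
t=23  I6 issues→M1
t=24  I6 reads
t=29  I6 exec-done
t=30  I6 writes R3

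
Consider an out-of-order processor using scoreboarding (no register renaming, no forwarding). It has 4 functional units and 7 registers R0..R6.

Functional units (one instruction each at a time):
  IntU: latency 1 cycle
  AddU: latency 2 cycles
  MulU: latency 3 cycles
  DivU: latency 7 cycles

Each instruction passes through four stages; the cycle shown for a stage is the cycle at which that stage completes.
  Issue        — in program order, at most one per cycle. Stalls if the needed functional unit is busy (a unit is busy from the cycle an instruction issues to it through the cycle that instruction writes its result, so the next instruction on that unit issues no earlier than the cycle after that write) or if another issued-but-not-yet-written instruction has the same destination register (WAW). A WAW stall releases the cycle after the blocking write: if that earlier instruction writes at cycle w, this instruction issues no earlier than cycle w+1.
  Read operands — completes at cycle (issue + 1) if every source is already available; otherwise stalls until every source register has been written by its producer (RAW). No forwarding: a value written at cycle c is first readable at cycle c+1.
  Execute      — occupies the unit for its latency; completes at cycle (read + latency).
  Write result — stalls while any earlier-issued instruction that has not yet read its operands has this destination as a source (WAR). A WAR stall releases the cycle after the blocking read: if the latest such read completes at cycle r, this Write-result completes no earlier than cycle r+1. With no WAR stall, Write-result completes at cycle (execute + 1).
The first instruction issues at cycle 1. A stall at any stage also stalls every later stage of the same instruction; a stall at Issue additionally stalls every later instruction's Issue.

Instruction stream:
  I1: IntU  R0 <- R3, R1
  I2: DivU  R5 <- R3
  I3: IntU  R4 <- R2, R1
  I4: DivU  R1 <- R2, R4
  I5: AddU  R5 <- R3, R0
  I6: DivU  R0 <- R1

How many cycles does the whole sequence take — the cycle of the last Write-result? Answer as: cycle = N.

[1] I1 dispatched to IntU
[2] I1 operands ready; I2 dispatched to DivU
[3] I1 complete; I2 operands ready
[4] R0←I1
[5] I3 dispatched to IntU
[6] I3 operands ready
[7] I3 complete
[8] R4←I3
[10] I2 complete
[11] R5←I2
[12] I4 dispatched to DivU
[13] I4 operands ready; I5 dispatched to AddU
[14] I5 operands ready
[16] I5 complete
[17] R5←I5
[20] I4 complete
[21] R1←I4
[22] I6 dispatched to DivU
[23] I6 operands ready
[30] I6 complete
[31] R0←I6

cycle = 31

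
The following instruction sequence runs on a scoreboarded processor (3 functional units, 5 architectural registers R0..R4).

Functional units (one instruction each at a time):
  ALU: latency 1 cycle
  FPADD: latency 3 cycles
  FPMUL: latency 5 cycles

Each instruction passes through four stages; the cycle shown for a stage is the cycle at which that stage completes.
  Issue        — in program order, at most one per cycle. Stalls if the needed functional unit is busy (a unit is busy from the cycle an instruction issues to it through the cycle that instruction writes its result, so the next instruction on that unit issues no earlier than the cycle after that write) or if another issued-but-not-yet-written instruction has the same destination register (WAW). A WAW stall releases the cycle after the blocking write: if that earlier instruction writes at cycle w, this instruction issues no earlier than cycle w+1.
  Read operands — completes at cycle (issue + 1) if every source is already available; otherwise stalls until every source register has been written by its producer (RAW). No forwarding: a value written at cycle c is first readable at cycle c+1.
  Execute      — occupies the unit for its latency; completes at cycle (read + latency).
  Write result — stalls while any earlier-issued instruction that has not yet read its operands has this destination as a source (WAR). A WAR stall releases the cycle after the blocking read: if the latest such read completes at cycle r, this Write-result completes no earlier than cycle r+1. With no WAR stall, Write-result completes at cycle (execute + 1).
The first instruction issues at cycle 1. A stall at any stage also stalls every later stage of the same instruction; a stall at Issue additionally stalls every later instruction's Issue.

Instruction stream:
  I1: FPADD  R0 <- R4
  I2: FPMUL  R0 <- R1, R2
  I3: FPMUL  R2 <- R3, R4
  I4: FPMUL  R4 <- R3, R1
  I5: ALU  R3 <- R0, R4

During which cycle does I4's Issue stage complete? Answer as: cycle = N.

[1] I1 issues→FPADD
[2] I1 reads
[5] I1 exec-done
[6] I1 writes R0
[7] I2 issues→FPMUL
[8] I2 reads
[13] I2 exec-done
[14] I2 writes R0
[15] I3 issues→FPMUL
[16] I3 reads
[21] I3 exec-done
[22] I3 writes R2
[23] I4 issues→FPMUL
[24] I4 reads; I5 issues→ALU
[29] I4 exec-done
[30] I4 writes R4
[31] I5 reads
[32] I5 exec-done
[33] I5 writes R3

cycle = 23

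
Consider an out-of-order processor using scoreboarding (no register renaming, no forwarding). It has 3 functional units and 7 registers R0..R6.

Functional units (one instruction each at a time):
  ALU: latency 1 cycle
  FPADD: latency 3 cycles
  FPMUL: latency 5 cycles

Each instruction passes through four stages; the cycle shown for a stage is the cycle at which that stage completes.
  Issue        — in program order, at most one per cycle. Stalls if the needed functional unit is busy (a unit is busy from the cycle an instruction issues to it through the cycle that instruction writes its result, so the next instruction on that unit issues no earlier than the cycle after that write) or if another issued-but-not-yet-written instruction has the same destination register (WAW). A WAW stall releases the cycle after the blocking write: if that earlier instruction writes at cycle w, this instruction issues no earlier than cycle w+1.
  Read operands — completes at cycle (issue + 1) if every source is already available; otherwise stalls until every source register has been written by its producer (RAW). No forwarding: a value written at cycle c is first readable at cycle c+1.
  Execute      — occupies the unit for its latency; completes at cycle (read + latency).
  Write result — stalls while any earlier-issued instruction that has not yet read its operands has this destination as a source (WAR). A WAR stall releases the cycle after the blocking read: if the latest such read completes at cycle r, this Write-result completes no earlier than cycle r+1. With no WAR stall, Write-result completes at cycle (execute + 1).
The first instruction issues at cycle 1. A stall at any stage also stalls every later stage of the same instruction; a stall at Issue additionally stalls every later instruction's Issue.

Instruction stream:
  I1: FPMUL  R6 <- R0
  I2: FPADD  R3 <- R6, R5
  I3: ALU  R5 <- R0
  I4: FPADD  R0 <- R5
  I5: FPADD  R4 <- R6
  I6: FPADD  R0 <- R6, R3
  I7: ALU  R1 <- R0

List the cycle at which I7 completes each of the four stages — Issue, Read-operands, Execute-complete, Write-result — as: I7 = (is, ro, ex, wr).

t=1  I1 issues→FPMUL
t=2  I1 reads | I2 issues→FPADD
t=3  I3 issues→ALU
t=4  I3 reads
t=5  I3 exec-done
t=7  I1 exec-done
t=8  I1 writes R6
t=9  I2 reads
t=10  I3 writes R5
t=12  I2 exec-done
t=13  I2 writes R3
t=14  I4 issues→FPADD
t=15  I4 reads
t=18  I4 exec-done
t=19  I4 writes R0
t=20  I5 issues→FPADD
t=21  I5 reads
t=24  I5 exec-done
t=25  I5 writes R4
t=26  I6 issues→FPADD
t=27  I6 reads | I7 issues→ALU
t=30  I6 exec-done
t=31  I6 writes R0
t=32  I7 reads
t=33  I7 exec-done
t=34  I7 writes R1

I7 = (27, 32, 33, 34)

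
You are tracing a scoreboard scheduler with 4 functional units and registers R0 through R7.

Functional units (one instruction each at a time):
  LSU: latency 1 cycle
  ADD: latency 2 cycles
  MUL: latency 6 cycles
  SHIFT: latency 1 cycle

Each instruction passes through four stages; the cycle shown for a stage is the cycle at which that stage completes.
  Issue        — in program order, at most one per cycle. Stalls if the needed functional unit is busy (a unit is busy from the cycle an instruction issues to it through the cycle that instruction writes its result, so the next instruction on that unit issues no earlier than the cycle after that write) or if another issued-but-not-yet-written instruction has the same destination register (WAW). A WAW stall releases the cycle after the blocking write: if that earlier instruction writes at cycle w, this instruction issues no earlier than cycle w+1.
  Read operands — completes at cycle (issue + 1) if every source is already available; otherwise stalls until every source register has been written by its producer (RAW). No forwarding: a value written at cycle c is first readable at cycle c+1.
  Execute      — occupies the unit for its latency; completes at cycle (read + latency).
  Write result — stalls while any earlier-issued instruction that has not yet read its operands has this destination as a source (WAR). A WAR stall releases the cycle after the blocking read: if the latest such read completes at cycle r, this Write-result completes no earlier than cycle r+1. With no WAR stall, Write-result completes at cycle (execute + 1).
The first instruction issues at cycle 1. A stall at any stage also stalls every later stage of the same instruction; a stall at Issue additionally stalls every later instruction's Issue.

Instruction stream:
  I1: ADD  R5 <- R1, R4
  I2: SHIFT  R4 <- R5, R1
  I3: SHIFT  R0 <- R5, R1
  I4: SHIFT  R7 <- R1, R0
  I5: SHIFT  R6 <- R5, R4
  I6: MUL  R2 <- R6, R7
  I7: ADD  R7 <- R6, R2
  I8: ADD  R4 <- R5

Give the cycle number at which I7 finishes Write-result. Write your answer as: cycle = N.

[1] issue I1 (ADD)
[2] I1 read-ops · issue I2 (SHIFT)
[4] I1 finished on ADD
[5] I1→R5
[6] I2 read-ops
[7] I2 finished on SHIFT
[8] I2→R4
[9] issue I3 (SHIFT)
[10] I3 read-ops
[11] I3 finished on SHIFT
[12] I3→R0
[13] issue I4 (SHIFT)
[14] I4 read-ops
[15] I4 finished on SHIFT
[16] I4→R7
[17] issue I5 (SHIFT)
[18] I5 read-ops · issue I6 (MUL)
[19] I5 finished on SHIFT · issue I7 (ADD)
[20] I5→R6
[21] I6 read-ops
[27] I6 finished on MUL
[28] I6→R2
[29] I7 read-ops
[31] I7 finished on ADD
[32] I7→R7
[33] issue I8 (ADD)
[34] I8 read-ops
[36] I8 finished on ADD
[37] I8→R4

cycle = 32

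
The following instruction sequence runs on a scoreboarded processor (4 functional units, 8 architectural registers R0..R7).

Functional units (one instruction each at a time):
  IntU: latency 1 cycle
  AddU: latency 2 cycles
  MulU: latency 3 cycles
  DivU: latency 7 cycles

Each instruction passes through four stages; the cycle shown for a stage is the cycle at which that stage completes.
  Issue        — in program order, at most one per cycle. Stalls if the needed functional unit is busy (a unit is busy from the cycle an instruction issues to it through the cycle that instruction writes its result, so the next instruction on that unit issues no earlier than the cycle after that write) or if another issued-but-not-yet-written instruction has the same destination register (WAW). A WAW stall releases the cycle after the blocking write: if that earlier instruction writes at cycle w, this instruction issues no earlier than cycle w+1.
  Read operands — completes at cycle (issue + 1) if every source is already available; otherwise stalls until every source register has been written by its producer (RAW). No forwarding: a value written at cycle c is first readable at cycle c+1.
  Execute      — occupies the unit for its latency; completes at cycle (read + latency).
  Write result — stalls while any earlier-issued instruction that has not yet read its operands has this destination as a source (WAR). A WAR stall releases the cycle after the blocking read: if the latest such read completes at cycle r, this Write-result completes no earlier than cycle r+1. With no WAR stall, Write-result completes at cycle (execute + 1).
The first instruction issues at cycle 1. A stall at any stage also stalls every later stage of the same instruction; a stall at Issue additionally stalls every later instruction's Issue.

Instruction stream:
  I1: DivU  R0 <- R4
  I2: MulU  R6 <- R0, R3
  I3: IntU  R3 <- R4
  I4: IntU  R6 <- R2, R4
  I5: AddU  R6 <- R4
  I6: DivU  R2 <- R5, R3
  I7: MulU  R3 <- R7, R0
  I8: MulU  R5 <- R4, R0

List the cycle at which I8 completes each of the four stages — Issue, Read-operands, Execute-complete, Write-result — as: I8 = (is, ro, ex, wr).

I8 = (28, 29, 32, 33)

  I1 | 1 | 2 | 9 | 10
  I2 | 2 | 11 | 14 | 15   RAW R0: wait I1 write@10
  I3 | 3 | 4 | 5 | 12   WAR R3: wait I2 read@11
  I4 | 16 | 17 | 18 | 19   WAW R6: wait I2 write@15
  I5 | 20 | 21 | 23 | 24   WAW R6: wait I4 write@19
  I6 | 21 | 22 | 29 | 30
  I7 | 22 | 23 | 26 | 27
  I8 | 28 | 29 | 32 | 33   struct: MulU busy until I7 writes@27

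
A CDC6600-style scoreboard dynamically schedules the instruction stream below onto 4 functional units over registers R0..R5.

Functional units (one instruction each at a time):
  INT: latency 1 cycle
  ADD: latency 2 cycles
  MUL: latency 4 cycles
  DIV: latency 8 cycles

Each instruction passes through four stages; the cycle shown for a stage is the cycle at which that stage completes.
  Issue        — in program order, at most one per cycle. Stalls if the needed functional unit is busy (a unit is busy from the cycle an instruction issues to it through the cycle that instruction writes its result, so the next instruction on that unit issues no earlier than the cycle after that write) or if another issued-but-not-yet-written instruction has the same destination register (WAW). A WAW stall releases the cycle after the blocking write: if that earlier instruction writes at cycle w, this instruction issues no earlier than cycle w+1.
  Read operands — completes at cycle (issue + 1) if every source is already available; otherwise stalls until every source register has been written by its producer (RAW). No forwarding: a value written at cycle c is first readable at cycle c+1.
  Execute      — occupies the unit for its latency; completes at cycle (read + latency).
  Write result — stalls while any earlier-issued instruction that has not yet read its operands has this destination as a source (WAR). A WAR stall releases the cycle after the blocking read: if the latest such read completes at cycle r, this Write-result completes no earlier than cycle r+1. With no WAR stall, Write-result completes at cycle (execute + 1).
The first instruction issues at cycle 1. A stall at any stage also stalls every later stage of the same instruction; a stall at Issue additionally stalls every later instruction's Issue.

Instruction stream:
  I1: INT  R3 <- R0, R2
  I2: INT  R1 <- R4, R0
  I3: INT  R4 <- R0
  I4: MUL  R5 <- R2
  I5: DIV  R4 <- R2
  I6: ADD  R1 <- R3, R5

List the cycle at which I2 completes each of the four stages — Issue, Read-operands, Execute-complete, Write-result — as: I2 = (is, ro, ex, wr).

[1] I1→INT
[2] I1 RO
[3] I1 EX
[4] I1 WR R3
[5] I2→INT
[6] I2 RO
[7] I2 EX
[8] I2 WR R1
[9] I3→INT
[10] I3 RO, I4→MUL
[11] I3 EX, I4 RO
[12] I3 WR R4
[13] I5→DIV
[14] I5 RO, I6→ADD
[15] I4 EX
[16] I4 WR R5
[17] I6 RO
[19] I6 EX
[20] I6 WR R1
[22] I5 EX
[23] I5 WR R4

I2 = (5, 6, 7, 8)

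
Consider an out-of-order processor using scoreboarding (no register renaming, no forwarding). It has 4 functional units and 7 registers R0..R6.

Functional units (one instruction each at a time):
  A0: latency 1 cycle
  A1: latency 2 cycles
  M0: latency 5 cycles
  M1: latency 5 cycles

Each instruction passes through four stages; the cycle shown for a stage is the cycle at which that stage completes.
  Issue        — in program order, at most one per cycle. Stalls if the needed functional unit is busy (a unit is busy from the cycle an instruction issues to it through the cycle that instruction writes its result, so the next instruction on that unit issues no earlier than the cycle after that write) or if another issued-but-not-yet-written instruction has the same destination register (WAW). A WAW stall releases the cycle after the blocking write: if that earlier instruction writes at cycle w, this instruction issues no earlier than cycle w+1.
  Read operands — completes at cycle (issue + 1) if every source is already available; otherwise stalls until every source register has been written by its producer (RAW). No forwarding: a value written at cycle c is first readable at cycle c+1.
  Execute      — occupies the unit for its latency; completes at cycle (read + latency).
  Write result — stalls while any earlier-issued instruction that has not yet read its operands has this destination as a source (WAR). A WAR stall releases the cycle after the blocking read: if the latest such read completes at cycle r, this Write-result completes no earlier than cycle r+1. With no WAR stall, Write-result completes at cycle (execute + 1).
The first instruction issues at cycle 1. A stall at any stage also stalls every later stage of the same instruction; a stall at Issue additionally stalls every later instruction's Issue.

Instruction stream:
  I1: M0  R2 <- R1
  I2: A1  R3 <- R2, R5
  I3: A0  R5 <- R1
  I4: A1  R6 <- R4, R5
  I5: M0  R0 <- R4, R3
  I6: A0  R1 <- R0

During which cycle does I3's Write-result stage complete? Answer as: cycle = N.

cycle 1: I1→M0
cycle 2: I1 RO | I2→A1
cycle 3: I3→A0
cycle 4: I3 RO
cycle 5: I3 EX
cycle 7: I1 EX
cycle 8: I1 WR R2
cycle 9: I2 RO
cycle 10: I3 WR R5
cycle 11: I2 EX
cycle 12: I2 WR R3
cycle 13: I4→A1
cycle 14: I4 RO | I5→M0
cycle 15: I5 RO | I6→A0
cycle 16: I4 EX
cycle 17: I4 WR R6
cycle 20: I5 EX
cycle 21: I5 WR R0
cycle 22: I6 RO
cycle 23: I6 EX
cycle 24: I6 WR R1

cycle = 10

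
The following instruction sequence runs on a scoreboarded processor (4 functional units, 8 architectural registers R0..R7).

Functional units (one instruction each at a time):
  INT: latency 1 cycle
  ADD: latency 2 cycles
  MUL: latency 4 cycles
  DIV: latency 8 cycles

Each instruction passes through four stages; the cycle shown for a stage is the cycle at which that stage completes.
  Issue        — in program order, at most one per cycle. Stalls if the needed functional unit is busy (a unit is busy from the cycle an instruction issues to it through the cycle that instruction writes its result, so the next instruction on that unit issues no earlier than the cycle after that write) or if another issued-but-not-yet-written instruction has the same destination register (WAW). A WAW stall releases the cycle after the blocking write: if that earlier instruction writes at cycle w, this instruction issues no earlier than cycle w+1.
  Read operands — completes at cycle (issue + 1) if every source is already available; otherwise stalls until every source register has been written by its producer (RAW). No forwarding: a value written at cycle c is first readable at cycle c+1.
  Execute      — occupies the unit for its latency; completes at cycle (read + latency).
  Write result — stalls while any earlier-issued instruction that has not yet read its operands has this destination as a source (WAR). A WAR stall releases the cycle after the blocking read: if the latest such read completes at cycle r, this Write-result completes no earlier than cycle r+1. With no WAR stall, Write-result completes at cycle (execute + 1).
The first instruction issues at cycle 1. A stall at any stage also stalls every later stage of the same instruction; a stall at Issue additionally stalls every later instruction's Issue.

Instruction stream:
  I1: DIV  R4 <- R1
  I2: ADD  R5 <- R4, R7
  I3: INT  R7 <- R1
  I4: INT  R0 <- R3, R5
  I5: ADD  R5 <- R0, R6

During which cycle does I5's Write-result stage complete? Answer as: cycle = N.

I1: IS=1 RO=2 EX=10 WR=11
I2: IS=2 RO=12 EX=14 WR=15  [RAW R4: wait I1 write@11]
I3: IS=3 RO=4 EX=5 WR=13  [WAR R7: wait I2 read@12]
I4: IS=14 RO=16 EX=17 WR=18  [struct: INT busy until I3 writes@13; RAW R5: wait I2 write@15]
I5: IS=16 RO=19 EX=21 WR=22  [struct: ADD busy until I2 writes@15; RAW R0: wait I4 write@18]

cycle = 22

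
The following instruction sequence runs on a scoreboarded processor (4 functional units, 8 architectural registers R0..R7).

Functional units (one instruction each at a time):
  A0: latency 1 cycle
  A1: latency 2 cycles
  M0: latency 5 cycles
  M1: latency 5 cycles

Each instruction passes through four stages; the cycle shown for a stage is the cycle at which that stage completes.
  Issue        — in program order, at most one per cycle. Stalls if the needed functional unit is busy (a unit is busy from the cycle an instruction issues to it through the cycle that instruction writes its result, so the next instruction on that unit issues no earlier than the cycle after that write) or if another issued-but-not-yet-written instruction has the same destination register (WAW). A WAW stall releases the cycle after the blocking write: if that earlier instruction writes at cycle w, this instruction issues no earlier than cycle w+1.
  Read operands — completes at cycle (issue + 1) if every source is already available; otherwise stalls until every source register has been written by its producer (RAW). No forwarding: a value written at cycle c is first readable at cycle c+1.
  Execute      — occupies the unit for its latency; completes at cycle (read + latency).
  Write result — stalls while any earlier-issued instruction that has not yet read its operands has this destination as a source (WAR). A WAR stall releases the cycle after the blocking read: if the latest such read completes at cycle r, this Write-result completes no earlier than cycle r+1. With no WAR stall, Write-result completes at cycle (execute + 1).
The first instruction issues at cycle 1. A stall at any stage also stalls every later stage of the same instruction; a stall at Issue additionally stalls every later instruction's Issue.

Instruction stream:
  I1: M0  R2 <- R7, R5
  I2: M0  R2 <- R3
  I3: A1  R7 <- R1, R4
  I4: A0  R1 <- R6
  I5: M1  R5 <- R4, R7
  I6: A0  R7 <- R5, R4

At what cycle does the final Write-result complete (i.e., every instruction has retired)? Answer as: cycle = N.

cycle = 24

I1  is:1  ro:2  ex:7  wr:8
I2  is:9  ro:10  ex:15  wr:16  — struct: M0 busy until I1 writes@8
I3  is:10  ro:11  ex:13  wr:14
I4  is:11  ro:12  ex:13  wr:14
I5  is:12  ro:15  ex:20  wr:21  — RAW R7: wait I3 write@14
I6  is:15  ro:22  ex:23  wr:24  — struct: A0 busy until I4 writes@14, RAW R5: wait I5 write@21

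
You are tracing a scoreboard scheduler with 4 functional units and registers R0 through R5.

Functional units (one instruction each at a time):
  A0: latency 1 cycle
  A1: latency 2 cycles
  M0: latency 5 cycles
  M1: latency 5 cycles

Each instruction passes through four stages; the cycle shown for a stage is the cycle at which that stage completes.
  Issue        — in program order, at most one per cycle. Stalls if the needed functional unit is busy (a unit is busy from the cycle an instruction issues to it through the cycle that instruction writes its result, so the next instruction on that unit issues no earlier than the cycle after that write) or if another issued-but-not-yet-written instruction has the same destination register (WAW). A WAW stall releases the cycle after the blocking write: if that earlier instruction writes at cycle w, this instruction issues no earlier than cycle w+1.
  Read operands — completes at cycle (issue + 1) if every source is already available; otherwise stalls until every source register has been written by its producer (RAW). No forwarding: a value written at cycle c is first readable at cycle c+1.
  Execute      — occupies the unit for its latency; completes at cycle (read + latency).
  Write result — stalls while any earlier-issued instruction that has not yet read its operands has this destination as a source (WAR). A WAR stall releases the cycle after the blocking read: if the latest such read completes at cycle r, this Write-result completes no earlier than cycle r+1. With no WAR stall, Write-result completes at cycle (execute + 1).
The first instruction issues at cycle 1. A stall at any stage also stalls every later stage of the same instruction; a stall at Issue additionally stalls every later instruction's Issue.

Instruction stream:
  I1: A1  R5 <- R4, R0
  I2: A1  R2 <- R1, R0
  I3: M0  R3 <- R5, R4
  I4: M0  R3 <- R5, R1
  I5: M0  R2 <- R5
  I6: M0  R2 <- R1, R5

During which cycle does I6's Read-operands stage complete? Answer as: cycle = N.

[1] I1 issues→A1
[2] I1 reads
[4] I1 exec-done
[5] I1 writes R5
[6] I2 issues→A1
[7] I2 reads, I3 issues→M0
[8] I3 reads
[9] I2 exec-done
[10] I2 writes R2
[13] I3 exec-done
[14] I3 writes R3
[15] I4 issues→M0
[16] I4 reads
[21] I4 exec-done
[22] I4 writes R3
[23] I5 issues→M0
[24] I5 reads
[29] I5 exec-done
[30] I5 writes R2
[31] I6 issues→M0
[32] I6 reads
[37] I6 exec-done
[38] I6 writes R2

cycle = 32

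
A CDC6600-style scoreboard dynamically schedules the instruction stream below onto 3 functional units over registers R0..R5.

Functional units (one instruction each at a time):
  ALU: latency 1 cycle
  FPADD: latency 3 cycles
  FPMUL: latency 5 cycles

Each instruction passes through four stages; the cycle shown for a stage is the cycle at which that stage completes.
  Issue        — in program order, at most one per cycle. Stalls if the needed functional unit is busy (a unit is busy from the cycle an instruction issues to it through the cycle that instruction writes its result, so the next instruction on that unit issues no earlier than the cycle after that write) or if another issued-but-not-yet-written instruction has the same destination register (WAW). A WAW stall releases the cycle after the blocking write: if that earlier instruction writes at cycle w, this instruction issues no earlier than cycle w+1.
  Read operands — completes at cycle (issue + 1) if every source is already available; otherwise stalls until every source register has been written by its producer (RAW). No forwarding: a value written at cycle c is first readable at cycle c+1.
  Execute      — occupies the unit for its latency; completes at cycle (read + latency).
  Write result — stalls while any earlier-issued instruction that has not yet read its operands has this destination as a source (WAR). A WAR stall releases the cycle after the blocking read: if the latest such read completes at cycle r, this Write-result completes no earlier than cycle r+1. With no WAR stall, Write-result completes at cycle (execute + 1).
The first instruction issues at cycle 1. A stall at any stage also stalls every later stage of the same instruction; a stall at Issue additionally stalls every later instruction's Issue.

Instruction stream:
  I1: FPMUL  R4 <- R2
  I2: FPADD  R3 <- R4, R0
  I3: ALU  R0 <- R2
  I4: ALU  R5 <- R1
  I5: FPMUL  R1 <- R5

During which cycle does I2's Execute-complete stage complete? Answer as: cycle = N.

cycle = 12

cycle 1: I1→FPMUL
cycle 2: I1 RO, I2→FPADD
cycle 3: I3→ALU
cycle 4: I3 RO
cycle 5: I3 EX
cycle 7: I1 EX
cycle 8: I1 WR R4
cycle 9: I2 RO
cycle 10: I3 WR R0
cycle 11: I4→ALU
cycle 12: I2 EX, I4 RO, I5→FPMUL
cycle 13: I2 WR R3, I4 EX
cycle 14: I4 WR R5
cycle 15: I5 RO
cycle 20: I5 EX
cycle 21: I5 WR R1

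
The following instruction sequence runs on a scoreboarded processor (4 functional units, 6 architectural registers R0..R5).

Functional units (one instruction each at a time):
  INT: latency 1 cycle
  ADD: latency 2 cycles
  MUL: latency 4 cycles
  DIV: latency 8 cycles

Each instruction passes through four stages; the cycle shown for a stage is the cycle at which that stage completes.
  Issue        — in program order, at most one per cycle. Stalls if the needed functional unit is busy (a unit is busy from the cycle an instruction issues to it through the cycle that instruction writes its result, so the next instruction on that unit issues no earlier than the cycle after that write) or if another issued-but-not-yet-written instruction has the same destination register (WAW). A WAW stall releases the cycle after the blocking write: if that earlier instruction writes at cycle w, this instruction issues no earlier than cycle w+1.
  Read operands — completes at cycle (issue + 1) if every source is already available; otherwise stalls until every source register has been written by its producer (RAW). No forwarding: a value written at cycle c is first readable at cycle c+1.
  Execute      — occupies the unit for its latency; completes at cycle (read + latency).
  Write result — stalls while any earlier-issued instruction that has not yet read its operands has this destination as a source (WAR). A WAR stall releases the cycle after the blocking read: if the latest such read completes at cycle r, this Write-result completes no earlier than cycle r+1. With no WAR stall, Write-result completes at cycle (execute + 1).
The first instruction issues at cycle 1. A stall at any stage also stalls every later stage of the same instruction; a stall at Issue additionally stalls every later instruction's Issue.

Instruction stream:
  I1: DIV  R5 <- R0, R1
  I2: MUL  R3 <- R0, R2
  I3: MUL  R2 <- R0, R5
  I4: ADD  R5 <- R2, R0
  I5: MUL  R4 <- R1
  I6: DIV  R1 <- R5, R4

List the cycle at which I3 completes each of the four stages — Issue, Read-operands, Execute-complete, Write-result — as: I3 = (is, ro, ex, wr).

c1: I1 issues→DIV
c2: I1 reads · I2 issues→MUL
c3: I2 reads
c7: I2 exec-done
c8: I2 writes R3
c9: I3 issues→MUL
c10: I1 exec-done
c11: I1 writes R5
c12: I3 reads · I4 issues→ADD
c16: I3 exec-done
c17: I3 writes R2
c18: I4 reads · I5 issues→MUL
c19: I5 reads · I6 issues→DIV
c20: I4 exec-done
c21: I4 writes R5
c23: I5 exec-done
c24: I5 writes R4
c25: I6 reads
c33: I6 exec-done
c34: I6 writes R1

I3 = (9, 12, 16, 17)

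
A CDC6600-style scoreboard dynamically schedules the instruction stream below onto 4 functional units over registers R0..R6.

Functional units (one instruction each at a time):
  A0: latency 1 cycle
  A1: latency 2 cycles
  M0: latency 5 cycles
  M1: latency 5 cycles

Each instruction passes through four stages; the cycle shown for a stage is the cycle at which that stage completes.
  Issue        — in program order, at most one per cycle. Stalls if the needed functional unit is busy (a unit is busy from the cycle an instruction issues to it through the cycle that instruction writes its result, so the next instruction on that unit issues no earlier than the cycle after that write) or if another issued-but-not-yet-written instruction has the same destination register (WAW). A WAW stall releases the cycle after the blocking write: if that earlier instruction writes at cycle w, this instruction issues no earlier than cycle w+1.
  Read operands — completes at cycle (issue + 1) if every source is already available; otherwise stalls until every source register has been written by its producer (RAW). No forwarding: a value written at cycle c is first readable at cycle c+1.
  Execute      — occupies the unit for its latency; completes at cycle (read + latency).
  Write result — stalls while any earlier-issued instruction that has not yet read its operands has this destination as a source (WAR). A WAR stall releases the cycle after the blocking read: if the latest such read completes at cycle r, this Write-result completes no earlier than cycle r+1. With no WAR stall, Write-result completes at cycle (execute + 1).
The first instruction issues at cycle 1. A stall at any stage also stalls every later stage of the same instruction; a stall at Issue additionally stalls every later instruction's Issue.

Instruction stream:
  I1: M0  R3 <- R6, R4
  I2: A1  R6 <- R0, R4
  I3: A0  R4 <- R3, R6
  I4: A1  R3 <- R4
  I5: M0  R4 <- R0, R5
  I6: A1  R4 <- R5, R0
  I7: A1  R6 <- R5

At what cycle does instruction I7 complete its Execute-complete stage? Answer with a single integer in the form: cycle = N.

t=1  I1 issues→M0
t=2  I1 reads | I2 issues→A1
t=3  I2 reads | I3 issues→A0
t=5  I2 exec-done
t=6  I2 writes R6
t=7  I1 exec-done
t=8  I1 writes R3
t=9  I3 reads | I4 issues→A1
t=10  I3 exec-done
t=11  I3 writes R4
t=12  I4 reads | I5 issues→M0
t=13  I5 reads
t=14  I4 exec-done
t=15  I4 writes R3
t=18  I5 exec-done
t=19  I5 writes R4
t=20  I6 issues→A1
t=21  I6 reads
t=23  I6 exec-done
t=24  I6 writes R4
t=25  I7 issues→A1
t=26  I7 reads
t=28  I7 exec-done
t=29  I7 writes R6

cycle = 28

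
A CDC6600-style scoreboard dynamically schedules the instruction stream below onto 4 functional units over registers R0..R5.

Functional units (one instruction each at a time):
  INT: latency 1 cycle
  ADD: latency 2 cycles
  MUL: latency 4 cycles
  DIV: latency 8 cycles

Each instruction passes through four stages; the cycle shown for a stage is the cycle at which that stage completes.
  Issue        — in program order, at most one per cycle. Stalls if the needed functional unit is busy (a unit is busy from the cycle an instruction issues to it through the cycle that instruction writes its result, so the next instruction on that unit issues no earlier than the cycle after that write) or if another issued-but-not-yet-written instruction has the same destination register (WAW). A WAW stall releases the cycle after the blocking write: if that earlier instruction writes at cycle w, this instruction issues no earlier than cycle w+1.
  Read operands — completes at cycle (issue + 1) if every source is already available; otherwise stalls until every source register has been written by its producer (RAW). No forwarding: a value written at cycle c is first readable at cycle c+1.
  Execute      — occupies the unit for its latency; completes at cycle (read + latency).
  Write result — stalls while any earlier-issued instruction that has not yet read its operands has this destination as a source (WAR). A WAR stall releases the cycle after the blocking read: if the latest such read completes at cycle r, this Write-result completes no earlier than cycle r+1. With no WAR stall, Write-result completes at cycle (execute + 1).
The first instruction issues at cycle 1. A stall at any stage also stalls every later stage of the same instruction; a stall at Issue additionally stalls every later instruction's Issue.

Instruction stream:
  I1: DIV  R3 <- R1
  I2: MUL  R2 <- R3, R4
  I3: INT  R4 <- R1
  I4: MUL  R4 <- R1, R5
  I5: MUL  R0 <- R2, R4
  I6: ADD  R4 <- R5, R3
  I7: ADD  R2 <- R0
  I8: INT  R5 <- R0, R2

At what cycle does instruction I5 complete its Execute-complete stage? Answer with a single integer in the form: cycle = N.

cycle = 30

cycle 1: issue I1 (DIV)
cycle 2: I1 read-ops; issue I2 (MUL)
cycle 3: issue I3 (INT)
cycle 4: I3 read-ops
cycle 5: I3 finished on INT
cycle 10: I1 finished on DIV
cycle 11: I1→R3
cycle 12: I2 read-ops
cycle 13: I3→R4
cycle 16: I2 finished on MUL
cycle 17: I2→R2
cycle 18: issue I4 (MUL)
cycle 19: I4 read-ops
cycle 23: I4 finished on MUL
cycle 24: I4→R4
cycle 25: issue I5 (MUL)
cycle 26: I5 read-ops; issue I6 (ADD)
cycle 27: I6 read-ops
cycle 29: I6 finished on ADD
cycle 30: I5 finished on MUL; I6→R4
cycle 31: I5→R0; issue I7 (ADD)
cycle 32: I7 read-ops; issue I8 (INT)
cycle 34: I7 finished on ADD
cycle 35: I7→R2
cycle 36: I8 read-ops
cycle 37: I8 finished on INT
cycle 38: I8→R5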